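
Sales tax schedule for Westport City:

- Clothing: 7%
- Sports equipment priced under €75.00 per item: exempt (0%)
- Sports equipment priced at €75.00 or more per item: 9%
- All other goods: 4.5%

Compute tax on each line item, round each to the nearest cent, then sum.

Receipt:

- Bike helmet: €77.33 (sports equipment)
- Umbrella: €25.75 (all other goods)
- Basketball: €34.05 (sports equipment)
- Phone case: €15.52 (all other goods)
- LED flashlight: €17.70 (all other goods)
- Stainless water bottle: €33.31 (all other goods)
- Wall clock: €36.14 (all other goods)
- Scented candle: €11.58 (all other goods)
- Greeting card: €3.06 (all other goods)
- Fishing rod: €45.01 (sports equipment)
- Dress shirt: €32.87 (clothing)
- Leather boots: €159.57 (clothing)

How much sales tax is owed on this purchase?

€26.88

Bike helmet €77.33: sports equipment, €75.00 or more → 9% → €6.96
Umbrella €25.75: all other goods → 4.5% → €1.16
Basketball €34.05: sports equipment, under €75.00 → 0% → €0.00
Phone case €15.52: all other goods → 4.5% → €0.70
LED flashlight €17.70: all other goods → 4.5% → €0.80
Stainless water bottle €33.31: all other goods → 4.5% → €1.50
Wall clock €36.14: all other goods → 4.5% → €1.63
Scented candle €11.58: all other goods → 4.5% → €0.52
Greeting card €3.06: all other goods → 4.5% → €0.14
Fishing rod €45.01: sports equipment, under €75.00 → 0% → €0.00
Dress shirt €32.87: clothing → 7% → €2.30
Leather boots €159.57: clothing → 7% → €11.17
Total tax = €6.96 + €1.16 + €0.70 + €0.80 + €1.50 + €1.63 + €0.52 + €0.14 + €2.30 + €11.17 = €26.88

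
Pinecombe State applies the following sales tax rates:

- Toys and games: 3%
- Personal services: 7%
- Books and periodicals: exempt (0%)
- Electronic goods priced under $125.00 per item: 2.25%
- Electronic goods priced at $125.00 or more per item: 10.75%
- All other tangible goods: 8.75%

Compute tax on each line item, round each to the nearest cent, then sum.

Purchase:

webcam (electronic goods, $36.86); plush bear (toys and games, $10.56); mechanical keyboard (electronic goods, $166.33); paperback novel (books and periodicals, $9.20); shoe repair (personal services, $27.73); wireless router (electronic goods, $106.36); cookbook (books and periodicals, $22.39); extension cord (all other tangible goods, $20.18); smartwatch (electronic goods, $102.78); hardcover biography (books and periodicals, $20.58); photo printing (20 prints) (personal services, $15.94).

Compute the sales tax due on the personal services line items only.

$3.06

Shoe repair $27.73: personal services → 7% → $1.94
Photo printing (20 prints) $15.94: personal services → 7% → $1.12
Tax on personal services = $1.94 + $1.12 = $3.06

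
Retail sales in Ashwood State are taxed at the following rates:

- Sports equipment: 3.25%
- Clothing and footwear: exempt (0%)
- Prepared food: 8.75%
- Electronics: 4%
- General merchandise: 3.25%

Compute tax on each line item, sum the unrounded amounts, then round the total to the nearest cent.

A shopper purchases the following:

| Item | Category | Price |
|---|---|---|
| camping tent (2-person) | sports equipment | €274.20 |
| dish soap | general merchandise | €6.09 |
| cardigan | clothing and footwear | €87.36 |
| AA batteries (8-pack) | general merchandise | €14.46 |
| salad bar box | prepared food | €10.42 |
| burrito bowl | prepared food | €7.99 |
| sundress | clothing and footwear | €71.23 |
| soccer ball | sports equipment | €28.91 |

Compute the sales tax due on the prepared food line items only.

Salad bar box €10.42: prepared food → 8.75% → €0.91175
Burrito bowl €7.99: prepared food → 8.75% → €0.699125
Tax on prepared food: unrounded sum = €1.610875 → €1.61

€1.61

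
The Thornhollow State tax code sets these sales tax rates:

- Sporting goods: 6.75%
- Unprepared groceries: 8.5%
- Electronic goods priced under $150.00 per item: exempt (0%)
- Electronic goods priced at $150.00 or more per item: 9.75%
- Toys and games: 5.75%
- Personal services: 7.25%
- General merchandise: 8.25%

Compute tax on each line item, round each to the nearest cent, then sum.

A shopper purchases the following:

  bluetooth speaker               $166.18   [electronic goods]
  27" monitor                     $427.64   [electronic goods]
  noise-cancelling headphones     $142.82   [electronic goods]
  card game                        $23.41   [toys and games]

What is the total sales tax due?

Bluetooth speaker $166.18: electronic goods, $150.00 or more → 9.75% → $16.20
27" monitor $427.64: electronic goods, $150.00 or more → 9.75% → $41.69
Noise-cancelling headphones $142.82: electronic goods, under $150.00 → 0% → $0.00
Card game $23.41: toys and games → 5.75% → $1.35
Total tax = $16.20 + $41.69 + $1.35 = $59.24

$59.24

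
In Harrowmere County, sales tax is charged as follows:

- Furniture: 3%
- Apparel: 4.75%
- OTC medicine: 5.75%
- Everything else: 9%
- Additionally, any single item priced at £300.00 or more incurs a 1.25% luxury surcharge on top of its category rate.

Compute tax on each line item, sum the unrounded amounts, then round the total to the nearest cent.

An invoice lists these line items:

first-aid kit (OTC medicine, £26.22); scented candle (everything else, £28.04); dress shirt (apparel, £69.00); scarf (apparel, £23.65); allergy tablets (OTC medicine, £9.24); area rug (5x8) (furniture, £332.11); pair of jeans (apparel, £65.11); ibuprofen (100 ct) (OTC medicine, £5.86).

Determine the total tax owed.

£26.51

First-aid kit £26.22: OTC medicine → 5.75% → £1.50765
Scented candle £28.04: everything else → 9% → £2.5236
Dress shirt £69.00: apparel → 4.75% → £3.2775
Scarf £23.65: apparel → 4.75% → £1.123375
Allergy tablets £9.24: OTC medicine → 5.75% → £0.5313
Area rug (5x8) £332.11: furniture → 3% + 1.25% surcharge = 4.25% → £14.114675
Pair of jeans £65.11: apparel → 4.75% → £3.092725
Ibuprofen (100 ct) £5.86: OTC medicine → 5.75% → £0.33695
Unrounded tax sum = £26.507775 → £26.51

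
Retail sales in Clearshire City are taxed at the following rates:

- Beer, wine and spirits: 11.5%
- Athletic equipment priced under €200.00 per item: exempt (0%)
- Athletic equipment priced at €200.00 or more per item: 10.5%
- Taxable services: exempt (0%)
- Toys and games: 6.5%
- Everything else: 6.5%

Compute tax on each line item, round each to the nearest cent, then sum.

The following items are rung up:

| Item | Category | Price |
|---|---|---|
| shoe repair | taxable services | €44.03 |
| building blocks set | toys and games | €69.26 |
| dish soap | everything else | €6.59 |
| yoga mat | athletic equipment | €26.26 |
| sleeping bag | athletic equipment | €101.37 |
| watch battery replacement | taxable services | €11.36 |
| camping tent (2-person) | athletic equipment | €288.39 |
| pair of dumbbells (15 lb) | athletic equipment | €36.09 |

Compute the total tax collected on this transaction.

€35.21

Shoe repair €44.03: taxable services → 0% → €0.00
Building blocks set €69.26: toys and games → 6.5% → €4.50
Dish soap €6.59: everything else → 6.5% → €0.43
Yoga mat €26.26: athletic equipment, under €200.00 → 0% → €0.00
Sleeping bag €101.37: athletic equipment, under €200.00 → 0% → €0.00
Watch battery replacement €11.36: taxable services → 0% → €0.00
Camping tent (2-person) €288.39: athletic equipment, €200.00 or more → 10.5% → €30.28
Pair of dumbbells (15 lb) €36.09: athletic equipment, under €200.00 → 0% → €0.00
Total tax = €4.50 + €0.43 + €30.28 = €35.21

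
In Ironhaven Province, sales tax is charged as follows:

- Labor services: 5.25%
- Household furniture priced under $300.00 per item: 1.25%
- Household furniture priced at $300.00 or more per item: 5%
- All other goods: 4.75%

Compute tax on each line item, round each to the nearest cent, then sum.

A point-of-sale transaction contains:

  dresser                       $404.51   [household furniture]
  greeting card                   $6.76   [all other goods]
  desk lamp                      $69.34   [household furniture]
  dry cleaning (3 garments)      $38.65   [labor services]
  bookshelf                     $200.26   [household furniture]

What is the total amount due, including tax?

$745.47

Dresser $404.51: household furniture, $300.00 or more → 5% → $20.23
Greeting card $6.76: all other goods → 4.75% → $0.32
Desk lamp $69.34: household furniture, under $300.00 → 1.25% → $0.87
Dry cleaning (3 garments) $38.65: labor services → 5.25% → $2.03
Bookshelf $200.26: household furniture, under $300.00 → 1.25% → $2.50
Subtotal = $719.52; tax = $25.95; total due = $745.47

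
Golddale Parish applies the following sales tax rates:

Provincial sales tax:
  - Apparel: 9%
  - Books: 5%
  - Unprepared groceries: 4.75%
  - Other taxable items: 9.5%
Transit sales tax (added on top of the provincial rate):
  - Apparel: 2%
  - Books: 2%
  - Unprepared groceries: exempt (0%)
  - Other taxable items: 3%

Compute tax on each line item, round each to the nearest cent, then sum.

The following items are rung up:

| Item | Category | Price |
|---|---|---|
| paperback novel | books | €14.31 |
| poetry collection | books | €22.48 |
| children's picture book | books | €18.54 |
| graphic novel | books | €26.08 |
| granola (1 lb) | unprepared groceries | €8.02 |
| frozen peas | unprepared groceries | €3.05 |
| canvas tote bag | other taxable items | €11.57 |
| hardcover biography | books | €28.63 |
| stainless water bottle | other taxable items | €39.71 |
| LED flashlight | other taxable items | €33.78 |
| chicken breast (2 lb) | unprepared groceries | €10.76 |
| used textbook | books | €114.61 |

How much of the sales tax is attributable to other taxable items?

€10.63

Canvas tote bag €11.57: other taxable items → 9.5% + 3% transit = 12.5% → €1.45
Stainless water bottle €39.71: other taxable items → 9.5% + 3% transit = 12.5% → €4.96
LED flashlight €33.78: other taxable items → 9.5% + 3% transit = 12.5% → €4.22
Tax on other taxable items = €1.45 + €4.96 + €4.22 = €10.63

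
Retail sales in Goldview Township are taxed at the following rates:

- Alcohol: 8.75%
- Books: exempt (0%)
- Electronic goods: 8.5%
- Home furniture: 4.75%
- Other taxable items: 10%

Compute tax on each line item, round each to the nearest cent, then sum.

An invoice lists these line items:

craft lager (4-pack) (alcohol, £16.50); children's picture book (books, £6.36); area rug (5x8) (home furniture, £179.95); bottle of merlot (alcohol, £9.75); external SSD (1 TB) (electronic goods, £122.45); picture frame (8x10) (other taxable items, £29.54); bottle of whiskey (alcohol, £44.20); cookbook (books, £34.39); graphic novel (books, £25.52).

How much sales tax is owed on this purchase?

Craft lager (4-pack) £16.50: alcohol → 8.75% → £1.44
Children's picture book £6.36: books → 0% → £0.00
Area rug (5x8) £179.95: home furniture → 4.75% → £8.55
Bottle of merlot £9.75: alcohol → 8.75% → £0.85
External SSD (1 TB) £122.45: electronic goods → 8.5% → £10.41
Picture frame (8x10) £29.54: other taxable items → 10% → £2.95
Bottle of whiskey £44.20: alcohol → 8.75% → £3.87
Cookbook £34.39: books → 0% → £0.00
Graphic novel £25.52: books → 0% → £0.00
Total tax = £1.44 + £8.55 + £0.85 + £10.41 + £2.95 + £3.87 = £28.07

£28.07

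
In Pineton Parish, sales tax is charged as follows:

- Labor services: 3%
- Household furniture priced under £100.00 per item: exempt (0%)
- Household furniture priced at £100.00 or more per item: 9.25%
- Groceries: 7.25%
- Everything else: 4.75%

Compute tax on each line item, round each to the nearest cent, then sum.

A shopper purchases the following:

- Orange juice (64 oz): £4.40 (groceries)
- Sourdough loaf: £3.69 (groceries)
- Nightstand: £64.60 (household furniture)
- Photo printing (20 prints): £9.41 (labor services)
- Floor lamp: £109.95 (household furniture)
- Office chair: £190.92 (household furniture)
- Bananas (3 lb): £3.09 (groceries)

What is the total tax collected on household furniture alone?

Nightstand £64.60: household furniture, under £100.00 → 0% → £0.00
Floor lamp £109.95: household furniture, £100.00 or more → 9.25% → £10.17
Office chair £190.92: household furniture, £100.00 or more → 9.25% → £17.66
Tax on household furniture = £0.00 + £10.17 + £17.66 = £27.83

£27.83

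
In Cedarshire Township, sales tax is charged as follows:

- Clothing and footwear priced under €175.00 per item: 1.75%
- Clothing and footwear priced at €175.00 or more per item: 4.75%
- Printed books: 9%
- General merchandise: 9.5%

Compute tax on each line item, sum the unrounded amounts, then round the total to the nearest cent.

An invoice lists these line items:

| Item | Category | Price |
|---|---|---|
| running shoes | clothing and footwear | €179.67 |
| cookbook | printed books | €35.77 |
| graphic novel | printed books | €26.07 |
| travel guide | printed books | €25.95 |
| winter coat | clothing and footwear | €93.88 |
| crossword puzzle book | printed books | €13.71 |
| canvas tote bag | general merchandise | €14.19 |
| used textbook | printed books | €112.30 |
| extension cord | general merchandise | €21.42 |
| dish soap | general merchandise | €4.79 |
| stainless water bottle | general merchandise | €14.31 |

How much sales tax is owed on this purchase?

€34.62

Running shoes €179.67: clothing and footwear, €175.00 or more → 4.75% → €8.534325
Cookbook €35.77: printed books → 9% → €3.2193
Graphic novel €26.07: printed books → 9% → €2.3463
Travel guide €25.95: printed books → 9% → €2.3355
Winter coat €93.88: clothing and footwear, under €175.00 → 1.75% → €1.6429
Crossword puzzle book €13.71: printed books → 9% → €1.2339
Canvas tote bag €14.19: general merchandise → 9.5% → €1.34805
Used textbook €112.30: printed books → 9% → €10.107
Extension cord €21.42: general merchandise → 9.5% → €2.0349
Dish soap €4.79: general merchandise → 9.5% → €0.45505
Stainless water bottle €14.31: general merchandise → 9.5% → €1.35945
Unrounded tax sum = €34.616675 → €34.62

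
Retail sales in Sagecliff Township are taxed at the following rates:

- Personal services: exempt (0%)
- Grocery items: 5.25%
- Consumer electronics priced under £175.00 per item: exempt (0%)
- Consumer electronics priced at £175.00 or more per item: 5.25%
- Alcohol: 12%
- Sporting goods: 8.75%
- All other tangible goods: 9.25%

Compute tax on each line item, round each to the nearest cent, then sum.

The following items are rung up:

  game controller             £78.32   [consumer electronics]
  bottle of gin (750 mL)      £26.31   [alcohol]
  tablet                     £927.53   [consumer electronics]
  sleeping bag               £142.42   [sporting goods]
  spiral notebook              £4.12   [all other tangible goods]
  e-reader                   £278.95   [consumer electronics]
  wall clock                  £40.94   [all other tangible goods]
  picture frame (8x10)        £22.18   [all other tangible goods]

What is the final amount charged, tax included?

£1605.95

Game controller £78.32: consumer electronics, under £175.00 → 0% → £0.00
Bottle of gin (750 mL) £26.31: alcohol → 12% → £3.16
Tablet £927.53: consumer electronics, £175.00 or more → 5.25% → £48.70
Sleeping bag £142.42: sporting goods → 8.75% → £12.46
Spiral notebook £4.12: all other tangible goods → 9.25% → £0.38
E-reader £278.95: consumer electronics, £175.00 or more → 5.25% → £14.64
Wall clock £40.94: all other tangible goods → 9.25% → £3.79
Picture frame (8x10) £22.18: all other tangible goods → 9.25% → £2.05
Subtotal = £1520.77; tax = £85.18; total due = £1605.95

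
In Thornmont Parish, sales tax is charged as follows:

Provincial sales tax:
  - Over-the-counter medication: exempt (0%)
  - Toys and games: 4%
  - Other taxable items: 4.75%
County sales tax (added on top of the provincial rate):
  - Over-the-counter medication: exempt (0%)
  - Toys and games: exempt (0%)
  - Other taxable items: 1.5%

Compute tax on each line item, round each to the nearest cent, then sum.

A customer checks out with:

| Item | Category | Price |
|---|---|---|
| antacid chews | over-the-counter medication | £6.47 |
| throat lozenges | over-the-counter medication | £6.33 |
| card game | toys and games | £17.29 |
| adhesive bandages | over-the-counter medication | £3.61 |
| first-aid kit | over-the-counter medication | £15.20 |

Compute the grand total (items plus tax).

Antacid chews £6.47: over-the-counter medication → 0% + 0% county = 0% → £0.00
Throat lozenges £6.33: over-the-counter medication → 0% + 0% county = 0% → £0.00
Card game £17.29: toys and games → 4% + 0% county = 4% → £0.69
Adhesive bandages £3.61: over-the-counter medication → 0% + 0% county = 0% → £0.00
First-aid kit £15.20: over-the-counter medication → 0% + 0% county = 0% → £0.00
Subtotal = £48.90; tax = £0.69; total due = £49.59

£49.59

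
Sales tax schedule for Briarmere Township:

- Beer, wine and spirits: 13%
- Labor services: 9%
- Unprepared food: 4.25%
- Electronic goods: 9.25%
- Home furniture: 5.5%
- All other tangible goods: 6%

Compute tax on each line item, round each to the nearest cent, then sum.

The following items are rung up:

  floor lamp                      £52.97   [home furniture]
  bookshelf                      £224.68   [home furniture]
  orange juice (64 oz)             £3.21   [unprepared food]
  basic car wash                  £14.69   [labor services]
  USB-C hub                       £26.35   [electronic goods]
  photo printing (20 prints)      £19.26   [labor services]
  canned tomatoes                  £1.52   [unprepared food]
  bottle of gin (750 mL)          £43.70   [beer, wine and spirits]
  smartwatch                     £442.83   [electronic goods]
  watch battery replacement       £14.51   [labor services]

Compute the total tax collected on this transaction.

Floor lamp £52.97: home furniture → 5.5% → £2.91
Bookshelf £224.68: home furniture → 5.5% → £12.36
Orange juice (64 oz) £3.21: unprepared food → 4.25% → £0.14
Basic car wash £14.69: labor services → 9% → £1.32
USB-C hub £26.35: electronic goods → 9.25% → £2.44
Photo printing (20 prints) £19.26: labor services → 9% → £1.73
Canned tomatoes £1.52: unprepared food → 4.25% → £0.06
Bottle of gin (750 mL) £43.70: beer, wine and spirits → 13% → £5.68
Smartwatch £442.83: electronic goods → 9.25% → £40.96
Watch battery replacement £14.51: labor services → 9% → £1.31
Total tax = £2.91 + £12.36 + £0.14 + £1.32 + £2.44 + £1.73 + £0.06 + £5.68 + £40.96 + £1.31 = £68.91

£68.91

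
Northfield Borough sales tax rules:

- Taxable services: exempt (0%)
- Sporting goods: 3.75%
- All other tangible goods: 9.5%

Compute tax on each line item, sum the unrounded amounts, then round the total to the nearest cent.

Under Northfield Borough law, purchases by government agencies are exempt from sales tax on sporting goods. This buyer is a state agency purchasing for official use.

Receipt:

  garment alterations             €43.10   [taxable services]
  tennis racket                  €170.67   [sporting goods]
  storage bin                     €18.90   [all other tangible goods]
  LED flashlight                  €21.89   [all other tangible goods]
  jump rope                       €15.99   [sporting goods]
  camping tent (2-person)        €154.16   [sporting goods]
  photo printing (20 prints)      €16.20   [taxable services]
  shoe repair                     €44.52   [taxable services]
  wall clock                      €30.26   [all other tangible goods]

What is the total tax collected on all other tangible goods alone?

Storage bin €18.90: all other tangible goods → 9.5% → €1.7955
LED flashlight €21.89: all other tangible goods → 9.5% → €2.07955
Wall clock €30.26: all other tangible goods → 9.5% → €2.8747
Tax on all other tangible goods: unrounded sum = €6.74975 → €6.75

€6.75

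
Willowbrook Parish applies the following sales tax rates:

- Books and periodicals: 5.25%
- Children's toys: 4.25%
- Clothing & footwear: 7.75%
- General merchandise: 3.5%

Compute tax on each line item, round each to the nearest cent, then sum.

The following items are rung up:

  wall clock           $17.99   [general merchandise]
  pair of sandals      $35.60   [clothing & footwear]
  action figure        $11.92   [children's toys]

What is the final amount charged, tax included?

$69.41

Wall clock $17.99: general merchandise → 3.5% → $0.63
Pair of sandals $35.60: clothing & footwear → 7.75% → $2.76
Action figure $11.92: children's toys → 4.25% → $0.51
Subtotal = $65.51; tax = $3.90; total due = $69.41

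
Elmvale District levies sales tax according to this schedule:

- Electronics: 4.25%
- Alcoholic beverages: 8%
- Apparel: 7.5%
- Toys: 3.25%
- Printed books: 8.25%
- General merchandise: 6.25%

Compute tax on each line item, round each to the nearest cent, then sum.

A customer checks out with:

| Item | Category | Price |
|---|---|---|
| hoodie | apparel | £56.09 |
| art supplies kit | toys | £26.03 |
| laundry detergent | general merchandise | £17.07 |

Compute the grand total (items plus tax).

Hoodie £56.09: apparel → 7.5% → £4.21
Art supplies kit £26.03: toys → 3.25% → £0.85
Laundry detergent £17.07: general merchandise → 6.25% → £1.07
Subtotal = £99.19; tax = £6.13; total due = £105.32

£105.32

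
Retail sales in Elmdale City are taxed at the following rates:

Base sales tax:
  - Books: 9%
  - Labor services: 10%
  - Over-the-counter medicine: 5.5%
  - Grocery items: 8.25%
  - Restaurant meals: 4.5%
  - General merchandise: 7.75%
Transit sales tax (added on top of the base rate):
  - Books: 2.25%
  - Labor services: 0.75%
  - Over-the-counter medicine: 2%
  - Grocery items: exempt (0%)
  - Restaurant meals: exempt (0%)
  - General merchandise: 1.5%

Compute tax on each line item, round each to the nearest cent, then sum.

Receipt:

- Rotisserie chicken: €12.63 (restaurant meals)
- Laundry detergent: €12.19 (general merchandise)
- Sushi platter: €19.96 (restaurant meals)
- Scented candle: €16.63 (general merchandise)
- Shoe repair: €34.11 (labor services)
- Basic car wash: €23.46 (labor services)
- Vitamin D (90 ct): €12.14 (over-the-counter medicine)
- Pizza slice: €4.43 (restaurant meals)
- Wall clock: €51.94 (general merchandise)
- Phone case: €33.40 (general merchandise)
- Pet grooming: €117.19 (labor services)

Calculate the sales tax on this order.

€31.93

Rotisserie chicken €12.63: restaurant meals → 4.5% + 0% transit = 4.5% → €0.57
Laundry detergent €12.19: general merchandise → 7.75% + 1.5% transit = 9.25% → €1.13
Sushi platter €19.96: restaurant meals → 4.5% + 0% transit = 4.5% → €0.90
Scented candle €16.63: general merchandise → 7.75% + 1.5% transit = 9.25% → €1.54
Shoe repair €34.11: labor services → 10% + 0.75% transit = 10.75% → €3.67
Basic car wash €23.46: labor services → 10% + 0.75% transit = 10.75% → €2.52
Vitamin D (90 ct) €12.14: over-the-counter medicine → 5.5% + 2% transit = 7.5% → €0.91
Pizza slice €4.43: restaurant meals → 4.5% + 0% transit = 4.5% → €0.20
Wall clock €51.94: general merchandise → 7.75% + 1.5% transit = 9.25% → €4.80
Phone case €33.40: general merchandise → 7.75% + 1.5% transit = 9.25% → €3.09
Pet grooming €117.19: labor services → 10% + 0.75% transit = 10.75% → €12.60
Total tax = €0.57 + €1.13 + €0.90 + €1.54 + €3.67 + €2.52 + €0.91 + €0.20 + €4.80 + €3.09 + €12.60 = €31.93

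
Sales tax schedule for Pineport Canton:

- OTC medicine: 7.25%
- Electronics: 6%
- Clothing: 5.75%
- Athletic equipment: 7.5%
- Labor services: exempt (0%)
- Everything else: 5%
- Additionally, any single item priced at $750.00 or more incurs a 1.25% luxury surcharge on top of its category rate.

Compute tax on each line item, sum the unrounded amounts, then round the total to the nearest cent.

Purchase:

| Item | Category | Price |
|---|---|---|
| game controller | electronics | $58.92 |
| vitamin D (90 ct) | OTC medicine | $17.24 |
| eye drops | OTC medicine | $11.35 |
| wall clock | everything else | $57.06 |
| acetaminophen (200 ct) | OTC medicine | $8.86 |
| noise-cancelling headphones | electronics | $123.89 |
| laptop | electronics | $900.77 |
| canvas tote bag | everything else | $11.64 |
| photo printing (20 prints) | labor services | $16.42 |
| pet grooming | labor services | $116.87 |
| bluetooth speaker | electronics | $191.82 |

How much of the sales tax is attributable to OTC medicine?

Vitamin D (90 ct) $17.24: OTC medicine → 7.25% → $1.2499
Eye drops $11.35: OTC medicine → 7.25% → $0.822875
Acetaminophen (200 ct) $8.86: OTC medicine → 7.25% → $0.64235
Tax on OTC medicine: unrounded sum = $2.715125 → $2.72

$2.72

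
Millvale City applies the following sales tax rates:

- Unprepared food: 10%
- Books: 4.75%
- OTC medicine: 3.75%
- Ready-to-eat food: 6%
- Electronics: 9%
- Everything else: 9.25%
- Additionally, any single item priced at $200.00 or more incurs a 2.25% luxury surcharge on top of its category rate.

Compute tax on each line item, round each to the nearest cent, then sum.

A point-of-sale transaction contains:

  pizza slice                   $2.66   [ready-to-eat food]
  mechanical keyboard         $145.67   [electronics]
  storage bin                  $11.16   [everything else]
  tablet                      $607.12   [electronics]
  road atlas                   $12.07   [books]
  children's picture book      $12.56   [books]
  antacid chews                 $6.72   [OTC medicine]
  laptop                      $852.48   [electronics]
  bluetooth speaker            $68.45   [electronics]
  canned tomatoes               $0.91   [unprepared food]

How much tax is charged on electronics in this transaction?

$183.47

Mechanical keyboard $145.67: electronics → 9% → $13.11
Tablet $607.12: electronics → 9% + 2.25% surcharge = 11.25% → $68.30
Laptop $852.48: electronics → 9% + 2.25% surcharge = 11.25% → $95.90
Bluetooth speaker $68.45: electronics → 9% → $6.16
Tax on electronics = $13.11 + $68.30 + $95.90 + $6.16 = $183.47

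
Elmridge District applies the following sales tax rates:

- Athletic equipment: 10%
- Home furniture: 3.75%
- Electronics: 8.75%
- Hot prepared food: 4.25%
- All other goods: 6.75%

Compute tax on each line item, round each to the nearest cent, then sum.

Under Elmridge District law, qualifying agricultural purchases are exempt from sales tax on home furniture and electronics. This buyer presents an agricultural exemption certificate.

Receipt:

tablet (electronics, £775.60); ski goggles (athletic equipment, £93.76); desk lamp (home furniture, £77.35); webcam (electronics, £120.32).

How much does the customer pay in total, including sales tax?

Tablet £775.60: electronics, buyer-exempt → 0% → £0.00
Ski goggles £93.76: athletic equipment → 10% → £9.38
Desk lamp £77.35: home furniture, buyer-exempt → 0% → £0.00
Webcam £120.32: electronics, buyer-exempt → 0% → £0.00
Subtotal = £1067.03; tax = £9.38; total due = £1076.41

£1076.41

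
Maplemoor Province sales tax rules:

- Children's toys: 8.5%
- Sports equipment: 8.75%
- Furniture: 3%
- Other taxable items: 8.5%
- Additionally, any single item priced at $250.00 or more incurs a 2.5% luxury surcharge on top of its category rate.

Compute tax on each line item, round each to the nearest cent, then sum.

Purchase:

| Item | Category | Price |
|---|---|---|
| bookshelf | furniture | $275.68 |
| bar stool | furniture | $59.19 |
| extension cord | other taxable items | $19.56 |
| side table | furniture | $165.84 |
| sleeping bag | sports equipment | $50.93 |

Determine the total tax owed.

$28.04

Bookshelf $275.68: furniture → 3% + 2.5% surcharge = 5.5% → $15.16
Bar stool $59.19: furniture → 3% → $1.78
Extension cord $19.56: other taxable items → 8.5% → $1.66
Side table $165.84: furniture → 3% → $4.98
Sleeping bag $50.93: sports equipment → 8.75% → $4.46
Total tax = $15.16 + $1.78 + $1.66 + $4.98 + $4.46 = $28.04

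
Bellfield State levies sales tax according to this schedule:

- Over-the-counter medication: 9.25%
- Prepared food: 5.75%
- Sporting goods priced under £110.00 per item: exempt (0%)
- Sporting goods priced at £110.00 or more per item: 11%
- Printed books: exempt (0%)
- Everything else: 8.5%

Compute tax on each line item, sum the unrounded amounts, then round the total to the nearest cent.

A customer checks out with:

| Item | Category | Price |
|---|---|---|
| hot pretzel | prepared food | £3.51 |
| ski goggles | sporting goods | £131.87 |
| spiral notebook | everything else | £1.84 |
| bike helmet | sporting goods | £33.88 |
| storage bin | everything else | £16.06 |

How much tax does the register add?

Hot pretzel £3.51: prepared food → 5.75% → £0.201825
Ski goggles £131.87: sporting goods, £110.00 or more → 11% → £14.5057
Spiral notebook £1.84: everything else → 8.5% → £0.1564
Bike helmet £33.88: sporting goods, under £110.00 → 0% → £0.00
Storage bin £16.06: everything else → 8.5% → £1.3651
Unrounded tax sum = £16.229025 → £16.23

£16.23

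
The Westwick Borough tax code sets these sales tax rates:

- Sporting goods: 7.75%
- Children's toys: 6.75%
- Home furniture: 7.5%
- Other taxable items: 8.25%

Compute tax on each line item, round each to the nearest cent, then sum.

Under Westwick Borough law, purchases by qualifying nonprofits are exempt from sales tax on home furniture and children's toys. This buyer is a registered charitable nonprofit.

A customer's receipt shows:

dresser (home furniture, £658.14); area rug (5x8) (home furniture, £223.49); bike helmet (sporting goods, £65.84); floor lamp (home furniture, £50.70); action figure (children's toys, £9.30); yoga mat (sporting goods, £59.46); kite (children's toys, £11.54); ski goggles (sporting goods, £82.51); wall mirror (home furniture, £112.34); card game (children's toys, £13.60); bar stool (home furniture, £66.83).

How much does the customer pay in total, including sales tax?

£1369.85

Dresser £658.14: home furniture, buyer-exempt → 0% → £0.00
Area rug (5x8) £223.49: home furniture, buyer-exempt → 0% → £0.00
Bike helmet £65.84: sporting goods → 7.75% → £5.10
Floor lamp £50.70: home furniture, buyer-exempt → 0% → £0.00
Action figure £9.30: children's toys, buyer-exempt → 0% → £0.00
Yoga mat £59.46: sporting goods → 7.75% → £4.61
Kite £11.54: children's toys, buyer-exempt → 0% → £0.00
Ski goggles £82.51: sporting goods → 7.75% → £6.39
Wall mirror £112.34: home furniture, buyer-exempt → 0% → £0.00
Card game £13.60: children's toys, buyer-exempt → 0% → £0.00
Bar stool £66.83: home furniture, buyer-exempt → 0% → £0.00
Subtotal = £1353.75; tax = £16.10; total due = £1369.85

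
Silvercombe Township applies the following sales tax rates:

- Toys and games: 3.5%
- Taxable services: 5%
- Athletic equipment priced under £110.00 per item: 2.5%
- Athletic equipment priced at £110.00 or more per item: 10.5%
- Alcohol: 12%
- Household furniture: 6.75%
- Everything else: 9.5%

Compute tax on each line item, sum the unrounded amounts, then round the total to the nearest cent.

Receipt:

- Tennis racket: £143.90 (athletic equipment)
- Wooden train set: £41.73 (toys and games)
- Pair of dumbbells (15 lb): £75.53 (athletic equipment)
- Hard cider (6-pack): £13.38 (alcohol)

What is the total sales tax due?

£20.06

Tennis racket £143.90: athletic equipment, £110.00 or more → 10.5% → £15.1095
Wooden train set £41.73: toys and games → 3.5% → £1.46055
Pair of dumbbells (15 lb) £75.53: athletic equipment, under £110.00 → 2.5% → £1.88825
Hard cider (6-pack) £13.38: alcohol → 12% → £1.6056
Unrounded tax sum = £20.0639 → £20.06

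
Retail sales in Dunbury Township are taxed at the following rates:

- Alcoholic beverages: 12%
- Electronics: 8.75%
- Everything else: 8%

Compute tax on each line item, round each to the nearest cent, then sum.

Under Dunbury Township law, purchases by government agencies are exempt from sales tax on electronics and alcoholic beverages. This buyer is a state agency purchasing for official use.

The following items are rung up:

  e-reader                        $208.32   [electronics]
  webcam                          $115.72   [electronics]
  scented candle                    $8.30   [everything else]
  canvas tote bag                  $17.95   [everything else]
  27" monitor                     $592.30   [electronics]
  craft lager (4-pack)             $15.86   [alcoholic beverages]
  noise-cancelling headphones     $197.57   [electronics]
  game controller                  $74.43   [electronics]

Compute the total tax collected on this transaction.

$2.10

E-reader $208.32: electronics, buyer-exempt → 0% → $0.00
Webcam $115.72: electronics, buyer-exempt → 0% → $0.00
Scented candle $8.30: everything else → 8% → $0.66
Canvas tote bag $17.95: everything else → 8% → $1.44
27" monitor $592.30: electronics, buyer-exempt → 0% → $0.00
Craft lager (4-pack) $15.86: alcoholic beverages, buyer-exempt → 0% → $0.00
Noise-cancelling headphones $197.57: electronics, buyer-exempt → 0% → $0.00
Game controller $74.43: electronics, buyer-exempt → 0% → $0.00
Total tax = $0.66 + $1.44 = $2.10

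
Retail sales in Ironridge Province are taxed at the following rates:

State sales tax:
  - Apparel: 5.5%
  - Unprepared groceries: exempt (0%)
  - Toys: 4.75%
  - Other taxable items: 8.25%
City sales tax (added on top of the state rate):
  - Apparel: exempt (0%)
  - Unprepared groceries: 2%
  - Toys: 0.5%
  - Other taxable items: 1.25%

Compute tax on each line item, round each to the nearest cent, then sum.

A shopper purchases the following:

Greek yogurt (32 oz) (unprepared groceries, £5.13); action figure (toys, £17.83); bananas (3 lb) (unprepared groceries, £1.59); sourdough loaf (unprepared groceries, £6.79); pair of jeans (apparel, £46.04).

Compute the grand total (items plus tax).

£81.12

Greek yogurt (32 oz) £5.13: unprepared groceries → 0% + 2% city = 2% → £0.10
Action figure £17.83: toys → 4.75% + 0.5% city = 5.25% → £0.94
Bananas (3 lb) £1.59: unprepared groceries → 0% + 2% city = 2% → £0.03
Sourdough loaf £6.79: unprepared groceries → 0% + 2% city = 2% → £0.14
Pair of jeans £46.04: apparel → 5.5% + 0% city = 5.5% → £2.53
Subtotal = £77.38; tax = £3.74; total due = £81.12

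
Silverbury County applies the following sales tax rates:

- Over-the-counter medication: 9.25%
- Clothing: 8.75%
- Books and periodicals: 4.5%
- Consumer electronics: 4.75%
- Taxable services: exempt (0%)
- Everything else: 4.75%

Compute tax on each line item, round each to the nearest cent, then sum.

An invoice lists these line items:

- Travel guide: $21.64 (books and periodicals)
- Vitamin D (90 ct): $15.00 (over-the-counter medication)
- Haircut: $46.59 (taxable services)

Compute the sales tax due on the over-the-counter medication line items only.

$1.39

Vitamin D (90 ct) $15.00: over-the-counter medication → 9.25% → $1.39
Tax on over-the-counter medication = $1.39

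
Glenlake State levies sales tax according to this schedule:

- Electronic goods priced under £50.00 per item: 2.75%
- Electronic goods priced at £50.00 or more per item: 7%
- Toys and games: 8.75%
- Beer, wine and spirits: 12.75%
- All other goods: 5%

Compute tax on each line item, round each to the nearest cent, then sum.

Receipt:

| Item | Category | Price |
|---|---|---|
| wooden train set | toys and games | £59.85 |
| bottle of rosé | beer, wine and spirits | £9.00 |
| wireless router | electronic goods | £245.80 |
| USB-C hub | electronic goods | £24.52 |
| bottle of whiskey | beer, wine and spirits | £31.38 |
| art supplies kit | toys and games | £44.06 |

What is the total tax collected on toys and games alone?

Wooden train set £59.85: toys and games → 8.75% → £5.24
Art supplies kit £44.06: toys and games → 8.75% → £3.86
Tax on toys and games = £5.24 + £3.86 = £9.10

£9.10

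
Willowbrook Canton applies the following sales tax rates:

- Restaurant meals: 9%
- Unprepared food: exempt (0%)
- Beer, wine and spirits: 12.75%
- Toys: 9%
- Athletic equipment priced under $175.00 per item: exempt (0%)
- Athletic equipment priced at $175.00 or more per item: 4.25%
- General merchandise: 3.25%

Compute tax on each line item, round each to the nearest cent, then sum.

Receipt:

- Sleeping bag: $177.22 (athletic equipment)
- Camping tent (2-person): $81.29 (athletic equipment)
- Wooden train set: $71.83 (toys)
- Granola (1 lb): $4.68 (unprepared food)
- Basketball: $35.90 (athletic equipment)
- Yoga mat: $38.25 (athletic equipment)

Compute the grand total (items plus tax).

Sleeping bag $177.22: athletic equipment, $175.00 or more → 4.25% → $7.53
Camping tent (2-person) $81.29: athletic equipment, under $175.00 → 0% → $0.00
Wooden train set $71.83: toys → 9% → $6.46
Granola (1 lb) $4.68: unprepared food → 0% → $0.00
Basketball $35.90: athletic equipment, under $175.00 → 0% → $0.00
Yoga mat $38.25: athletic equipment, under $175.00 → 0% → $0.00
Subtotal = $409.17; tax = $13.99; total due = $423.16

$423.16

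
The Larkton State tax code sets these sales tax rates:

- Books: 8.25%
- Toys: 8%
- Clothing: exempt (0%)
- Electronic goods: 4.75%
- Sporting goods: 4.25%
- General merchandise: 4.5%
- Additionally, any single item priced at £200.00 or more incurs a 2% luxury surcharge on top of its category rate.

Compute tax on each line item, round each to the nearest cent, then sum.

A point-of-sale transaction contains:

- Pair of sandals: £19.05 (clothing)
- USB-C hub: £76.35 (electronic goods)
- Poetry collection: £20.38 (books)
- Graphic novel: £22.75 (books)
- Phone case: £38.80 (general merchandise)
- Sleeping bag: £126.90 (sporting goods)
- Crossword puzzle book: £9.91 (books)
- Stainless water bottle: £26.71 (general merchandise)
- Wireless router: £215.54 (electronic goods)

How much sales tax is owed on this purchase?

£30.90

Pair of sandals £19.05: clothing → 0% → £0.00
USB-C hub £76.35: electronic goods → 4.75% → £3.63
Poetry collection £20.38: books → 8.25% → £1.68
Graphic novel £22.75: books → 8.25% → £1.88
Phone case £38.80: general merchandise → 4.5% → £1.75
Sleeping bag £126.90: sporting goods → 4.25% → £5.39
Crossword puzzle book £9.91: books → 8.25% → £0.82
Stainless water bottle £26.71: general merchandise → 4.5% → £1.20
Wireless router £215.54: electronic goods → 4.75% + 2% surcharge = 6.75% → £14.55
Total tax = £3.63 + £1.68 + £1.88 + £1.75 + £5.39 + £0.82 + £1.20 + £14.55 = £30.90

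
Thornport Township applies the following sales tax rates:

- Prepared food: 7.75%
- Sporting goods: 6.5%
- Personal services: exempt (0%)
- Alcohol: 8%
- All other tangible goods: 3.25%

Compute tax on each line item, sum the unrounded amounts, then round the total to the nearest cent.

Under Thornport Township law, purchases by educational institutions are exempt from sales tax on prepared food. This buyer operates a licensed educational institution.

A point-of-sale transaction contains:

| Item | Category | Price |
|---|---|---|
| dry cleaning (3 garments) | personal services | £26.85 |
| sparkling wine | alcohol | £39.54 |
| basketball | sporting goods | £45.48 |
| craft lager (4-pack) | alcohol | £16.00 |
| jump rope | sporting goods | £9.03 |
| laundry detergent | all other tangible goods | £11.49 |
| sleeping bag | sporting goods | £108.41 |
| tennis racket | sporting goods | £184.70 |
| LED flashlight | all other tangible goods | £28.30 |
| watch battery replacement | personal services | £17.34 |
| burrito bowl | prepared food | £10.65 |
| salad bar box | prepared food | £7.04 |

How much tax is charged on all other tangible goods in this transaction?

£1.29

Laundry detergent £11.49: all other tangible goods → 3.25% → £0.373425
LED flashlight £28.30: all other tangible goods → 3.25% → £0.91975
Tax on all other tangible goods: unrounded sum = £1.293175 → £1.29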